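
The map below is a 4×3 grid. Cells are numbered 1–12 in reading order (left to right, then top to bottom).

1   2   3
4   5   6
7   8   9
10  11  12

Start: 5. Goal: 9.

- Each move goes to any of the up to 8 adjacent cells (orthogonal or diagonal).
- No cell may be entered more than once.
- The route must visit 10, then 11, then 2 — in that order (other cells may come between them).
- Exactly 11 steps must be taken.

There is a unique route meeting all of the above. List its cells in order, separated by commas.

The waypoints must appear in the order 10, 11, 2, with no cell reused.
Route from 5: down-left 1 to 7, down 1 to 10, right 2 to 12, up-left 2 to 4, up 1 to 1, right 2 to 3, down 2 to 9 — 11 moves in all.
Check: order respected (10 at step 2, 11 at step 3, 2 at step 8); 11 moves as required.

5, 7, 10, 11, 12, 8, 4, 1, 2, 3, 6, 9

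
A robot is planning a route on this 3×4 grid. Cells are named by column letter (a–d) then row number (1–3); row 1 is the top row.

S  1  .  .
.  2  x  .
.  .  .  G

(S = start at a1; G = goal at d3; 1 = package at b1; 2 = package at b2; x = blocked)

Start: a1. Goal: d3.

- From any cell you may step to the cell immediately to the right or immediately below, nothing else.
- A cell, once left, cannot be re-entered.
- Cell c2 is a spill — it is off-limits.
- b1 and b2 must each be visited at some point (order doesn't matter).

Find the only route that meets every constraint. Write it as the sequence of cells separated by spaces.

Moves only go right or down, so the column and row indices never decrease.
Route from a1: right to b1, 2× down (reaching b3), 2× right (reaching d3) — 5 moves in all.
Check: all required cells visited.

a1 b1 b2 b3 c3 d3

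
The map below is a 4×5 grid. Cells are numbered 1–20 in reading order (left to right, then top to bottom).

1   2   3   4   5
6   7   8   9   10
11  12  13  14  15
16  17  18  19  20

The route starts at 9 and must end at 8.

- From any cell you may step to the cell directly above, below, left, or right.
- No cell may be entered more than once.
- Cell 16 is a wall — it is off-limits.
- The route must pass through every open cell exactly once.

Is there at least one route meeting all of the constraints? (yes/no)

no

Colour the cells like a checkerboard: each orthogonal step flips colour, so a Hamiltonian route alternates colours. Here there are 10 cells of one colour and 9 of the other, with start on the opposite colour to the goal — the counts and endpoints can't be arranged into an alternating sequence of length 19, so no Hamiltonian route exists.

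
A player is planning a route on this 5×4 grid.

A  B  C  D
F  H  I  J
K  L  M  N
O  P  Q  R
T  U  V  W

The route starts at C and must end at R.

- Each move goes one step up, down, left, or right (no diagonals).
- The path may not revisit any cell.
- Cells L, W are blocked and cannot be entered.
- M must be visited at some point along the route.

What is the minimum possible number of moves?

Any route passes through M somewhere between C and R. Summing Manhattan distances along the two legs (C → M → R) gives a lower bound of 2 + 2 = 4 moves.
A route of 4 moves achieves this: C → I → M → Q → R.
Since 4 matches the lower bound, it is optimal.

4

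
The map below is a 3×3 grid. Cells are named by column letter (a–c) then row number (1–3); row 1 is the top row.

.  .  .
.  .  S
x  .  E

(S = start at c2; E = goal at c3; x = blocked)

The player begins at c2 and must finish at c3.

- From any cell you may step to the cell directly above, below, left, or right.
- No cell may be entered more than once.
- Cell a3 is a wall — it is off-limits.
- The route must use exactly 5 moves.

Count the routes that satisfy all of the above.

Need simple routes of exactly 5 moves from c2 to c3 (Manhattan distance 1, so 2 moves are spent on a detour and 2 undoing it).
Enumerating: c2 c1 b1 b2 b3 c3.
That gives 1 route.

1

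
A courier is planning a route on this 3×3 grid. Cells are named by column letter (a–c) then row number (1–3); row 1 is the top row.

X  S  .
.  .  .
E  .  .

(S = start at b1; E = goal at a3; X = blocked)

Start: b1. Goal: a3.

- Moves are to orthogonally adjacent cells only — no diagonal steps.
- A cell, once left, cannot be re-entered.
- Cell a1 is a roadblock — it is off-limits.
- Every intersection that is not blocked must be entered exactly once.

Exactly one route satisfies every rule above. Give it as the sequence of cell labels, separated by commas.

b1, c1, c2, c3, b3, b2, a2, a3

Need to visit all 8 open cells exactly once, starting at b1 and ending at a3.
Cell c1 has only two open neighbours (c2 and b1), so the path must pass straight through it: one of those is the cell it's entered from and the other is where it exits.
Route from b1: right to c1, 2× down (reaching c3), left to b3, up to b2, left to a2, down to a3 — 7 moves in all.
Check: all 8 open cells covered.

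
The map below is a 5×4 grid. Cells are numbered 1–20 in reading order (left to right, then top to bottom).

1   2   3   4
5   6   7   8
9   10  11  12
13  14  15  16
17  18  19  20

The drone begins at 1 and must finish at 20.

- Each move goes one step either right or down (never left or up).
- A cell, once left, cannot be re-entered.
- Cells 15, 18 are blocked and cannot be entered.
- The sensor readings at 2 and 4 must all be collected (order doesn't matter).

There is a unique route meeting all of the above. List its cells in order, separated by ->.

1 -> 2 -> 3 -> 4 -> 8 -> 12 -> 16 -> 20

Moves only go right or down, so the column and row indices never decrease.
Route from 1: right 3 to 4, down 4 to 20 — 7 moves in all.
Check: all required cells visited.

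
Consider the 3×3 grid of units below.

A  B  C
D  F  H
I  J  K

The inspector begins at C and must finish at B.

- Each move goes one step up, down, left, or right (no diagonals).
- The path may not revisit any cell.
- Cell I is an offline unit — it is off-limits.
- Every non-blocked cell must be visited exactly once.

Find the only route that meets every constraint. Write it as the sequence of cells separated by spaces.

Need to visit all 8 open cells exactly once, starting at C and ending at B.
Route from C: down 2 to K, left 1 to J, up 1 to F, left 1 to D, up 1 to A, right 1 to B — 7 moves in all.
Check: all 8 open cells covered.

C H K J F D A B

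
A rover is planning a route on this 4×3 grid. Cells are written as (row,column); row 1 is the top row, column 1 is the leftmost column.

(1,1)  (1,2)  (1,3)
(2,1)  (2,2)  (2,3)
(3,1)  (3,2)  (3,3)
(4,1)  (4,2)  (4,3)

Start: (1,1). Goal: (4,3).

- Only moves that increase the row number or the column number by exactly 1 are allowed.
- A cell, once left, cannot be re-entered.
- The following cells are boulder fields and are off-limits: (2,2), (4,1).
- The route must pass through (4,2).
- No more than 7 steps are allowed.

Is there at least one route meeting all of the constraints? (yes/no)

One route that works: (1,1) → (2,1) → (3,1) → (3,2) → (4,2) → (4,3).

yes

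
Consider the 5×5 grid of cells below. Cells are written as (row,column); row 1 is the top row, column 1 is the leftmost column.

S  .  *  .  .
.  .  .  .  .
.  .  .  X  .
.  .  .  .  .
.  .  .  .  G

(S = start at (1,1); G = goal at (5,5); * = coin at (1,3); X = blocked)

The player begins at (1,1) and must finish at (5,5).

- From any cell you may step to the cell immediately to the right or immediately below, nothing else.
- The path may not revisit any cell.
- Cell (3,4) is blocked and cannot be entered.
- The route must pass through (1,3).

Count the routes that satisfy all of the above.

6

A right/down-only route from (1,1) to (5,5) makes exactly 4 down-moves and 4 right-moves in some order.
With no other constraints that would be C(8,4) = 70 routes.
Split at (1,3) and multiply the segment counts (each segment already excludes blocked cells): (1,1)→(1,3): 1; (1,3)→(5,5): 6; product = 6.
That gives 6 routes.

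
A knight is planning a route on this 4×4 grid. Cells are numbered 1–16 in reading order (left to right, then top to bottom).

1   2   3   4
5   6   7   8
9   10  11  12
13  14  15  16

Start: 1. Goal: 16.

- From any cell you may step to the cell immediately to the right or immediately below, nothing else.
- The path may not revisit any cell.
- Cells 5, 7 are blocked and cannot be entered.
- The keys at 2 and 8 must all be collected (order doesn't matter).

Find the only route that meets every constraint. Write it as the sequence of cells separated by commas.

Moves only go right or down, so the column and row indices never decrease.
Route from 1: right 3 to 4, down 3 to 16 — 6 moves in all.
Check: all required cells visited.

1, 2, 3, 4, 8, 12, 16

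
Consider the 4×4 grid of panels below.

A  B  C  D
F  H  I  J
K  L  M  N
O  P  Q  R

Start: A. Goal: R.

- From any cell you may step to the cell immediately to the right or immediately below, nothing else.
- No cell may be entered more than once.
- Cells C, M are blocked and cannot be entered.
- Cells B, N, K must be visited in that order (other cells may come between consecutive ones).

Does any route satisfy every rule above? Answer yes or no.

no

K lies to the left of N, so going from N to K would need a leftward move — but moves only go right/down, so N cannot be visited before K.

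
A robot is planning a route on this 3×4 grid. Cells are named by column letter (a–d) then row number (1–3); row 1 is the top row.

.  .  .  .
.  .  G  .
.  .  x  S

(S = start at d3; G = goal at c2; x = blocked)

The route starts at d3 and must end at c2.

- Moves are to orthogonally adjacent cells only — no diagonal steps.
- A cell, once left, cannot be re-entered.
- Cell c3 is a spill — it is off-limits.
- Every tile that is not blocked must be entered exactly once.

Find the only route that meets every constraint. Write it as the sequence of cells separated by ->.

Need to visit all 11 open cells exactly once, starting at d3 and ending at c2.
Cell d1 has only two open neighbours (d2 and c1), so the path must pass straight through it: one of those is the cell it's entered from and the other is where it exits.
Route from d3: up 2 to d1, left 3 to a1, down 2 to a3, right 1 to b3, up 1 to b2, right 1 to c2 — 10 moves in all.
Check: all 11 open cells covered.

d3 -> d2 -> d1 -> c1 -> b1 -> a1 -> a2 -> a3 -> b3 -> b2 -> c2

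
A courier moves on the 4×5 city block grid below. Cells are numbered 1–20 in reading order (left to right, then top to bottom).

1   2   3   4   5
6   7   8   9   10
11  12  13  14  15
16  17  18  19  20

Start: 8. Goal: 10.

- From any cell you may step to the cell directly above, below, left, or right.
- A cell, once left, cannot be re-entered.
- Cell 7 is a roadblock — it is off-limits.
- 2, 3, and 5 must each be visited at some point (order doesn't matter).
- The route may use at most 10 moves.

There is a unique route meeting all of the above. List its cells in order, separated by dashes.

The 10-move cap with required stops at 2, 3, 5 leaves no slack for detours.
Route from 8: down 1 to 13, left 2 to 11, up 2 to 1, right 4 to 5, down 1 to 10 — 10 moves in all.
Check: all required cells visited; 10 ≤ 10 moves.

8 - 13 - 12 - 11 - 6 - 1 - 2 - 3 - 4 - 5 - 10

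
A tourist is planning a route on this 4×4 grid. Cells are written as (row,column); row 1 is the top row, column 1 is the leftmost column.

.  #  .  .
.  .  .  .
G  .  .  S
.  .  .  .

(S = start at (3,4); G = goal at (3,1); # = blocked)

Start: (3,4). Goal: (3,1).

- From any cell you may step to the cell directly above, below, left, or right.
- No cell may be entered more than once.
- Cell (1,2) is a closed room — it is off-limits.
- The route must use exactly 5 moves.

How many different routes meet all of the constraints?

12

Need simple routes of exactly 5 moves from (3,4) to (3,1) (Manhattan distance 3, so 1 moves are spent on a detour and 1 undoing it).
Branch systematically from the start, pruning whenever the remaining move budget drops below the Manhattan distance to (3,1) or differs from it in parity. Grouping the completions by first move — via (2,4): 3; via (4,4): 3; via (3,3): 6 — and summing: 3 + 3 + 6 = 12.
That gives 12 routes.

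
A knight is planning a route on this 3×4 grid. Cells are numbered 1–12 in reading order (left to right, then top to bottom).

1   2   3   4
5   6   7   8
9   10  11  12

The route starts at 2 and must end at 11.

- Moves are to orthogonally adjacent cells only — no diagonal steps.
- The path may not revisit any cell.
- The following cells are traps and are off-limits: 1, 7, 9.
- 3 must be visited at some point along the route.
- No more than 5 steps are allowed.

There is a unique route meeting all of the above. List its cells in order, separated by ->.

Any route must reach 3 and still end at 11 within 5 moves, so the order of the required stops is forced.
Route from 2: right 2 to 4, down 2 to 12, left 1 to 11 — 5 moves in all.
Check: all required cells visited; 5 ≤ 5 moves.

2 -> 3 -> 4 -> 8 -> 12 -> 11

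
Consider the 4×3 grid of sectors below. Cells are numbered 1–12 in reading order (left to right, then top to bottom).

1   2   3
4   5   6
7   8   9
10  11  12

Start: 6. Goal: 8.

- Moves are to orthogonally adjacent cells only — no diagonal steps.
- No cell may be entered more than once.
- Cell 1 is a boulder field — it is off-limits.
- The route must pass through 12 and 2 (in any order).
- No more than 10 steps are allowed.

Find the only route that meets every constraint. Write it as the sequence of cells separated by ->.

6 -> 3 -> 2 -> 5 -> 4 -> 7 -> 10 -> 11 -> 12 -> 9 -> 8

The budget equals the shortest possible length, so every move has to be on a shortest route through the required cells.
Route from 6: up to 3, left to 2, down to 5, left to 4, 2× down (reaching 10), 2× right (reaching 12), up to 9, left to 8 — 10 moves in all.
Check: all required cells visited; 10 ≤ 10 moves.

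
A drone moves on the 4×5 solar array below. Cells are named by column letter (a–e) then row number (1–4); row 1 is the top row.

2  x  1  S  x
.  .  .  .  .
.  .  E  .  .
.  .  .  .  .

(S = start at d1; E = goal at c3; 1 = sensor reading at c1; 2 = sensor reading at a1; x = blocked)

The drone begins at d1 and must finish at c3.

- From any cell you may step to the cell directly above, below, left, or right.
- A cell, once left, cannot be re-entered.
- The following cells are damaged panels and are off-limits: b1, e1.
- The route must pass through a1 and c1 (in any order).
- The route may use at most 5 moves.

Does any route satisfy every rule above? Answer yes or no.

no

a1 must be visited but has only one open neighbour (a2), and it is neither the start nor the goal — the route would have to enter and leave through a2, re-entering it.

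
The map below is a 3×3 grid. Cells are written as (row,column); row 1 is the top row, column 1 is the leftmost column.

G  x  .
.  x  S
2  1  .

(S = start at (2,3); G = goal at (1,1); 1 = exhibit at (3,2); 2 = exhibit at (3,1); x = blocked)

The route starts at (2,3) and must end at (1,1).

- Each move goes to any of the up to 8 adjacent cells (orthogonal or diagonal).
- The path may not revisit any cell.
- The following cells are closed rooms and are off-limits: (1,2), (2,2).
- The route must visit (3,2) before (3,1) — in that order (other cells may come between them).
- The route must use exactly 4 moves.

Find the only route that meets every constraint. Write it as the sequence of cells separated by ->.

(2,3) -> (3,2) -> (3,1) -> (2,1) -> (1,1)

The waypoints must appear in the order (3,2), (3,1), with no cell reused.
Route from (2,3): down-left to (3,2), left to (3,1), 2× up (reaching (1,1)) — 4 moves in all.
Check: order respected (1 at step 1, 2 at step 2); 4 moves as required.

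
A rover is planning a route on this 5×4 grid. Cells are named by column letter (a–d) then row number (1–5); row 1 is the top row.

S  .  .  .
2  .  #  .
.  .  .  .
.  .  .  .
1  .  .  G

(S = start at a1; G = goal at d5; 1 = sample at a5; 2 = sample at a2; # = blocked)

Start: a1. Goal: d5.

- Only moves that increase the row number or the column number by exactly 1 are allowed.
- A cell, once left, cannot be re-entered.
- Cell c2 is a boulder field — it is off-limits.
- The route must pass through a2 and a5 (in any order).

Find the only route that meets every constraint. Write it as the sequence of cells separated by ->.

a1 -> a2 -> a3 -> a4 -> a5 -> b5 -> c5 -> d5

Moves only go right or down, so the column and row indices never decrease.
Route from a1: down 4 to a5, right 3 to d5 — 7 moves in all.
Check: all required cells visited.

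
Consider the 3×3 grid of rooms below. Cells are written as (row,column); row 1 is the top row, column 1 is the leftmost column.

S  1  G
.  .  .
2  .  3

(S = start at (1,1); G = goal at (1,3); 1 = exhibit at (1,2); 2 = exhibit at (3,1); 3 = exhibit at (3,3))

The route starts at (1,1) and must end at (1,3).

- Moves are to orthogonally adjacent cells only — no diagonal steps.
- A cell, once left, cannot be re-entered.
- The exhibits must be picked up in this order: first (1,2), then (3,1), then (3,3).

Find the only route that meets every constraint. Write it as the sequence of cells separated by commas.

The waypoints must appear in the order (1,2), (3,1), (3,3), with no cell reused.
Route from (1,1): right 1 to (1,2), down 1 to (2,2), left 1 to (2,1), down 1 to (3,1), right 2 to (3,3), up 2 to (1,3) — 8 moves in all.
Check: order respected (1 at step 1, 2 at step 4, 3 at step 6).

(1,1), (1,2), (2,2), (2,1), (3,1), (3,2), (3,3), (2,3), (1,3)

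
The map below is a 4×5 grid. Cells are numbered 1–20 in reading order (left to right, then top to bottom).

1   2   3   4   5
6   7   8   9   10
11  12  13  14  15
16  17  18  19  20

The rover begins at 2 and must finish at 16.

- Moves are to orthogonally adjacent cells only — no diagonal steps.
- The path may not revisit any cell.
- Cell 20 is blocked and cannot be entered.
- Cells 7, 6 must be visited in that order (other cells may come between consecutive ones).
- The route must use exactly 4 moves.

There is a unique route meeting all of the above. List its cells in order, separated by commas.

The waypoints must appear in the order 7, 6, with no cell reused.
Route from 2: down to 7, left to 6, 2× down (reaching 16) — 4 moves in all.
Check: order respected (7 at step 1, 6 at step 2); 4 moves as required.

2, 7, 6, 11, 16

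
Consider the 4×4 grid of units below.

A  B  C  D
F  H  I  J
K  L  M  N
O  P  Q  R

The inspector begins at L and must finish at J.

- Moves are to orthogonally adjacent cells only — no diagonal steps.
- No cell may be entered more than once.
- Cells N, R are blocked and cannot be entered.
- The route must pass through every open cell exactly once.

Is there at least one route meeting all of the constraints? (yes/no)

yes

One route that works: L → H → B → A → F → K → O → P → Q → M → I → C → D → J.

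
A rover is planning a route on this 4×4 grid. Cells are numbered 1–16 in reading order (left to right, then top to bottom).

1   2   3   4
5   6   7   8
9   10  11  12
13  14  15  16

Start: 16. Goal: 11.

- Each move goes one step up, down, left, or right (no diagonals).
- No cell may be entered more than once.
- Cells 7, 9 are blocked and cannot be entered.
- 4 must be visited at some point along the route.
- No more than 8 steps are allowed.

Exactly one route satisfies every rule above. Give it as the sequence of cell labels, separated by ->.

Any route must reach 4 and still end at 11 within 8 moves, so the order of the required stops is forced.
Route from 16: 3× up (reaching 4), 2× left (reaching 2), 2× down (reaching 10), right to 11 — 8 moves in all.
Check: all required cells visited; 8 ≤ 8 moves.

16 -> 12 -> 8 -> 4 -> 3 -> 2 -> 6 -> 10 -> 11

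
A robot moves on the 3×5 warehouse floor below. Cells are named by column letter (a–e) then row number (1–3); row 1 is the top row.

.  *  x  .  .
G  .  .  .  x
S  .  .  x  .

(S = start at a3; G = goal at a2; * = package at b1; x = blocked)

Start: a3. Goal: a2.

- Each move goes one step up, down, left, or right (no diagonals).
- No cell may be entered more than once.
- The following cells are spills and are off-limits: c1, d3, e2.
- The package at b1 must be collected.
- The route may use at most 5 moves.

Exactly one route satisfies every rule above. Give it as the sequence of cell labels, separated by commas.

The budget equals the shortest possible length, so every move has to be on a shortest route through the required cells.
Route from a3: right 1 to b3, up 2 to b1, left 1 to a1, down 1 to a2 — 5 moves in all.
Check: all required cells visited; 5 ≤ 5 moves.

a3, b3, b2, b1, a1, a2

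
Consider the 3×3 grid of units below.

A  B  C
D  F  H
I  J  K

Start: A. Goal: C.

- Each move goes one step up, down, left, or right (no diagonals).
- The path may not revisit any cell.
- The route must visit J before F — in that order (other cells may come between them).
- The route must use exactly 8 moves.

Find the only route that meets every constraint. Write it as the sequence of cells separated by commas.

A, D, I, J, K, H, F, B, C

The waypoints must appear in the order J, F, with no cell reused.
Route from A: 2× down (reaching I), 2× right (reaching K), up to H, left to F, up to B, right to C — 8 moves in all.
Check: order respected (J at step 3, F at step 6); 8 moves as required.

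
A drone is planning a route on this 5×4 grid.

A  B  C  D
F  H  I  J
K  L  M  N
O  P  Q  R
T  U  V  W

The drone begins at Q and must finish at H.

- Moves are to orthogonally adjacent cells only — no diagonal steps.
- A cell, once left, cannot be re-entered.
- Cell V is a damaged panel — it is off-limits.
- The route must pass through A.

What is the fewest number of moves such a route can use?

Any route passes through A somewhere between Q and H. Summing Manhattan distances along the two legs (Q → A → H) gives a lower bound of 5 + 2 = 7 moves.
A route of 7 moves achieves this: Q → M → I → C → B → A → F → H.
Since 7 matches the lower bound, it is optimal.

7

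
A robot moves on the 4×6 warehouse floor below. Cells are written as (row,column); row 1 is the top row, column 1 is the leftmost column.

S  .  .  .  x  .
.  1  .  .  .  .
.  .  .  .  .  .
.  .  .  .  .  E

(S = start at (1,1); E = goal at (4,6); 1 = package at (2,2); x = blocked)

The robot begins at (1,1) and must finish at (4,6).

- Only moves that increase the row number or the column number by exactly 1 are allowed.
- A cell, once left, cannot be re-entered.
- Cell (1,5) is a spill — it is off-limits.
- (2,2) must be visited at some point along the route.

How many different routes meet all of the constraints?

A right/down-only route from (1,1) to (4,6) makes exactly 3 down-moves and 5 right-moves in some order.
With no other constraints that would be C(8,3) = 56 routes.
Split at (2,2) and multiply the segment counts (each segment already excludes blocked cells): (1,1)→(2,2): 2; (2,2)→(4,6): 15; product = 30.
That gives 30 routes.

30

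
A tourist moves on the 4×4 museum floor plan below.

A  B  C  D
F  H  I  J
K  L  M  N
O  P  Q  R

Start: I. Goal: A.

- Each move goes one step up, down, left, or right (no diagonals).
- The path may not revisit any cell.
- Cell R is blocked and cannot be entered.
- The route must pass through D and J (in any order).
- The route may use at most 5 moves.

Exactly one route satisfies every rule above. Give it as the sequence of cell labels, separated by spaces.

I J D C B A

The 5-move cap with required stops at D, J leaves no slack for detours.
Route from I: right 1 to J, up 1 to D, left 3 to A — 5 moves in all.
Check: all required cells visited; 5 ≤ 5 moves.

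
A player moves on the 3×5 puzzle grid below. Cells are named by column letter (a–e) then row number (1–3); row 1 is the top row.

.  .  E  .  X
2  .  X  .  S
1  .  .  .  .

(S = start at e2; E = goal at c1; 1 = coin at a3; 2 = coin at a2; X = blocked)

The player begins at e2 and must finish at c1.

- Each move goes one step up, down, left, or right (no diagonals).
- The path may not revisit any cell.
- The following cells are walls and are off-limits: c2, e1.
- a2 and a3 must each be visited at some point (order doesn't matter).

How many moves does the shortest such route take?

Any route passes through a2 and a3 in some order between e2 and c1. Summing Manhattan distances along each leg and taking the cheapest ordering (e2 → a3 → a2 → c1) gives a lower bound of 5 + 1 + 3 = 9 moves.
A route of 9 moves achieves this: e2 → e3 → d3 → c3 → b3 → a3 → a2 → a1 → b1 → c1.
Since 9 matches the lower bound, it is optimal.

9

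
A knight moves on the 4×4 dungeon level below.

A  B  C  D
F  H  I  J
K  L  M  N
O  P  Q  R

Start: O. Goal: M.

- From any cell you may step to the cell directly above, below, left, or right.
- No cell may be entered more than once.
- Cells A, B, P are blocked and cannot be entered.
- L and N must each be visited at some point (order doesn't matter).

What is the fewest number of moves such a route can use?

7

Any route passes through L and N in some order between O and M. Summing Manhattan distances along each leg and taking the cheapest ordering (O → L → N → M) gives a lower bound of 2 + 2 + 1 = 5 moves.
The shortest route satisfying every rule uses 7 moves: O → K → L → H → I → J → N → M.
The bound of 5 isn't tight here; checking systematically, no route of length 5 through 6 satisfies every constraint, so 7 is the minimum.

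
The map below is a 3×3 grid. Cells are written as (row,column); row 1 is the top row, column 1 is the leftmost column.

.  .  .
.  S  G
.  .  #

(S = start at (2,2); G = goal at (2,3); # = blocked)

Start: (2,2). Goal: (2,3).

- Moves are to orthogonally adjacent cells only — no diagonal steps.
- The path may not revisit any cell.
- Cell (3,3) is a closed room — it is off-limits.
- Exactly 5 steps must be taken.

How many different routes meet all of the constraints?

1

Need simple routes of exactly 5 moves from (2,2) to (2,3) (Manhattan distance 1, so 2 moves are spent on a detour and 2 undoing it).
Enumerating: (2,2) (2,1) (1,1) (1,2) (1,3) (2,3).
That gives 1 route.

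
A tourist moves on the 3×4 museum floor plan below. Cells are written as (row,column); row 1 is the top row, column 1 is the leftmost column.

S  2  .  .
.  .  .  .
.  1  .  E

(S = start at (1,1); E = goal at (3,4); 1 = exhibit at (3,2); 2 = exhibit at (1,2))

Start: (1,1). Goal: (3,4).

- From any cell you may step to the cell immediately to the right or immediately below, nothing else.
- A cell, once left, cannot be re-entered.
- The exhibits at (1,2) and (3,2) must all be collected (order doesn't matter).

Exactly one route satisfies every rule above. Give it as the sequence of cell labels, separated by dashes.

(1,1) - (1,2) - (2,2) - (3,2) - (3,3) - (3,4)

Moves only go right or down, so the column and row indices never decrease.
Route from (1,1): right to (1,2), 2× down (reaching (3,2)), 2× right (reaching (3,4)) — 5 moves in all.
Check: all required cells visited.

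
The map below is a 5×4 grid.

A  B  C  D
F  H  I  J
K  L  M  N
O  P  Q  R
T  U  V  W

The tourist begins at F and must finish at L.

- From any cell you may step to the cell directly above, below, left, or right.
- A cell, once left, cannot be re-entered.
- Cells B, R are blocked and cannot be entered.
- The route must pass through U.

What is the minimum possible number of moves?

Any route passes through U somewhere between F and L. Summing Manhattan distances along the two legs (F → U → L) gives a lower bound of 4 + 2 = 6 moves.
A route of 6 moves achieves this: F → K → O → T → U → P → L.
Since 6 matches the lower bound, it is optimal.

6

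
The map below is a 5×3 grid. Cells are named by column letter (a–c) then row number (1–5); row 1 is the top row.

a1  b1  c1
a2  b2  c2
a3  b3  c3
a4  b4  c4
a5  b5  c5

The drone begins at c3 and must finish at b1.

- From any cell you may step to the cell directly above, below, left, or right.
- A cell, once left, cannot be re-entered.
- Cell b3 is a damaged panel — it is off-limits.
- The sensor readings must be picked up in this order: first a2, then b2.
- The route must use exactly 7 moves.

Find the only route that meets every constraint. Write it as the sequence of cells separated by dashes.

The waypoints must appear in the order a2, b2, with no cell reused.
Route from c3: down 1 to c4, left 2 to a4, up 2 to a2, right 1 to b2, up 1 to b1 — 7 moves in all.
Check: order respected (a2 at step 5, b2 at step 6); 7 moves as required.

c3 - c4 - b4 - a4 - a3 - a2 - b2 - b1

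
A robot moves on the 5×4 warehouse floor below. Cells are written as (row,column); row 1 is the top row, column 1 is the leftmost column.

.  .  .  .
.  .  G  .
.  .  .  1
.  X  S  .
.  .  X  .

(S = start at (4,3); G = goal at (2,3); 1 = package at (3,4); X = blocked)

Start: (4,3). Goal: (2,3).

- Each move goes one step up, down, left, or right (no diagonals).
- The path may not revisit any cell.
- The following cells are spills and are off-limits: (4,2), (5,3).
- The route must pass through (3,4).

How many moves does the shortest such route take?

Any route passes through (3,4) somewhere between (4,3) and (2,3). Summing Manhattan distances along the two legs ((4,3) → (3,4) → (2,3)) gives a lower bound of 2 + 2 = 4 moves.
A route of 4 moves achieves this: (4,3) → (3,3) → (3,4) → (2,4) → (2,3).
Since 4 matches the lower bound, it is optimal.

4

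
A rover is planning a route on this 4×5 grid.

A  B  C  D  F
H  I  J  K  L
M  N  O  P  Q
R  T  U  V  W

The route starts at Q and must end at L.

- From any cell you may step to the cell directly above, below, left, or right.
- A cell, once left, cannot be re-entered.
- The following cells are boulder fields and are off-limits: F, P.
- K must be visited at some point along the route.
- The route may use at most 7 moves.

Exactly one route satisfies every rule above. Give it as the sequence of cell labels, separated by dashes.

Q - W - V - U - O - J - K - L

The budget equals the shortest possible length, so every move has to be on a shortest route through the required cells.
Route from Q: down 1 to W, left 2 to U, up 2 to J, right 2 to L — 7 moves in all.
Check: all required cells visited; 7 ≤ 7 moves.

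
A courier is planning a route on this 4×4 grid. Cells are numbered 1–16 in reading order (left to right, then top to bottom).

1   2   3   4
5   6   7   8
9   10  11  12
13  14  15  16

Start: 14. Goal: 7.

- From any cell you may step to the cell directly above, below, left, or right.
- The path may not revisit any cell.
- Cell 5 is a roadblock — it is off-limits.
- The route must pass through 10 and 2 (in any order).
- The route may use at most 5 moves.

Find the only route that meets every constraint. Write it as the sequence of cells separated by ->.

14 -> 10 -> 6 -> 2 -> 3 -> 7

The 5-move cap with required stops at 10, 2 leaves no slack for detours.
Route from 14: up 3 to 2, right 1 to 3, down 1 to 7 — 5 moves in all.
Check: all required cells visited; 5 ≤ 5 moves.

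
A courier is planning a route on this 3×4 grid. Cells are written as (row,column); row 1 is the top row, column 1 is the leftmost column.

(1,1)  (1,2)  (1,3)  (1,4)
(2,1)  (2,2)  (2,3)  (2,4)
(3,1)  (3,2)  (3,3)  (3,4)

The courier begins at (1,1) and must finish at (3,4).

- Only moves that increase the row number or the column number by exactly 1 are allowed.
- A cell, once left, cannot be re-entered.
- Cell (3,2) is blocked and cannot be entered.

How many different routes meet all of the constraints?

A right/down-only route from (1,1) to (3,4) makes exactly 2 down-moves and 3 right-moves in some order.
With no other constraints that would be C(5,2) = 10 routes.
Subtract routes through each blocked cell (inclusion–exclusion for overlaps): − through (3,2): 3 → 7.
That gives 7 routes.

7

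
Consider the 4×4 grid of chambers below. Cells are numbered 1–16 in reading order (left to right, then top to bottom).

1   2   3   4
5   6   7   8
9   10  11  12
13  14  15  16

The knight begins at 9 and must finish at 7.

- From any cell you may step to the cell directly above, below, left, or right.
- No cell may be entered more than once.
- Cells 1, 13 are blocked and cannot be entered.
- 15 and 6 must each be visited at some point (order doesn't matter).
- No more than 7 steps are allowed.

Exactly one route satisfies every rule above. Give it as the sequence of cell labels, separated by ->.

9 -> 5 -> 6 -> 10 -> 14 -> 15 -> 11 -> 7

Any route must reach 15 and 6 and still end at 7 within 7 moves, so the order of the required stops is forced.
Route from 9: up to 5, right to 6, 2× down (reaching 14), right to 15, 2× up (reaching 7) — 7 moves in all.
Check: all required cells visited; 7 ≤ 7 moves.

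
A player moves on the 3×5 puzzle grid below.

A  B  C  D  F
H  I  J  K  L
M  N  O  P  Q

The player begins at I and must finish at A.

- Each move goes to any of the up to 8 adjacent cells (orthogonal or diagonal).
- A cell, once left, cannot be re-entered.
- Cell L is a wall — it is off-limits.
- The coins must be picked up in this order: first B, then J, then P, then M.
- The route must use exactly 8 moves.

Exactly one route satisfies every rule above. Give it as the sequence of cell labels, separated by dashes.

I - B - J - P - O - N - M - H - A

The waypoints must appear in the order B, J, P, M, with no cell reused.
Route from I: up to B, 2× down-right (reaching P), 3× left (reaching M), 2× up (reaching A) — 8 moves in all.
Check: order respected (B at step 1, J at step 2, P at step 3, M at step 6); 8 moves as required.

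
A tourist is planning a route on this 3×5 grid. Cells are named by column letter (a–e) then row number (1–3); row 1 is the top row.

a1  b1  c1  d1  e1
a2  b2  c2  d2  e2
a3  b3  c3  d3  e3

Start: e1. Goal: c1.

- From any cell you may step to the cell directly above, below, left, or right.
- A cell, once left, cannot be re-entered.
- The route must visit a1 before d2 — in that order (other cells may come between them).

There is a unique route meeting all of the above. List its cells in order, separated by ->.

The waypoints must appear in the order a1, d2, with no cell reused.
Route from e1: 2× down (reaching e3), 4× left (reaching a3), 2× up (reaching a1), right to b1, down to b2, 2× right (reaching d2), up to d1, left to c1 — 14 moves in all.
Check: order respected (a1 at step 8, d2 at step 12).

e1 -> e2 -> e3 -> d3 -> c3 -> b3 -> a3 -> a2 -> a1 -> b1 -> b2 -> c2 -> d2 -> d1 -> c1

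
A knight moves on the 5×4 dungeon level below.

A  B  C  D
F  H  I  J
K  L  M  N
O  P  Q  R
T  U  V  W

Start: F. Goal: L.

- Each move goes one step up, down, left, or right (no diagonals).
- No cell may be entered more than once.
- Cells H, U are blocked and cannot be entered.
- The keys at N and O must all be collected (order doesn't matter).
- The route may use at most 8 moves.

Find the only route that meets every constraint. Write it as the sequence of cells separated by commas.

F, K, O, P, Q, R, N, M, L

Any route must reach N and O and still end at L within 8 moves, so the order of the required stops is forced.
Route from F: down 2 to O, right 3 to R, up 1 to N, left 2 to L — 8 moves in all.
Check: all required cells visited; 8 ≤ 8 moves.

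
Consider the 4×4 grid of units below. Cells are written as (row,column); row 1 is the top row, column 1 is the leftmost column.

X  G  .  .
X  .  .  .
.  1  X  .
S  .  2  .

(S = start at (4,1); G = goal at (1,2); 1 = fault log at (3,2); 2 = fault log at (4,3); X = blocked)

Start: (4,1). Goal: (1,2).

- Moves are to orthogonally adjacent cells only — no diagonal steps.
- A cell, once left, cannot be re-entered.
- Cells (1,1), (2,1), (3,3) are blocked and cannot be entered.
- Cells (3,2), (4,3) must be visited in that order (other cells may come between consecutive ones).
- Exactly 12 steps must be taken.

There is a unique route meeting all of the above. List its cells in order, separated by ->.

(4,1) -> (3,1) -> (3,2) -> (4,2) -> (4,3) -> (4,4) -> (3,4) -> (2,4) -> (1,4) -> (1,3) -> (2,3) -> (2,2) -> (1,2)

The waypoints must appear in the order (3,2), (4,3), with no cell reused.
Route from (4,1): up 1 to (3,1), right 1 to (3,2), down 1 to (4,2), right 2 to (4,4), up 3 to (1,4), left 1 to (1,3), down 1 to (2,3), left 1 to (2,2), up 1 to (1,2) — 12 moves in all.
Check: order respected (1 at step 2, 2 at step 4); 12 moves as required.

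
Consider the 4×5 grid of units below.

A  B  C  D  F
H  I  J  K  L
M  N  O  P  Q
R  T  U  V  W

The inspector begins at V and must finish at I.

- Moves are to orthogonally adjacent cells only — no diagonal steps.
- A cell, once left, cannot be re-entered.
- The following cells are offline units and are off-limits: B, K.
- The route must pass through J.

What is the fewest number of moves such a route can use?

4

Any route passes through J somewhere between V and I. Summing Manhattan distances along the two legs (V → J → I) gives a lower bound of 3 + 1 = 4 moves.
A route of 4 moves achieves this: V → P → O → J → I.
Since 4 matches the lower bound, it is optimal.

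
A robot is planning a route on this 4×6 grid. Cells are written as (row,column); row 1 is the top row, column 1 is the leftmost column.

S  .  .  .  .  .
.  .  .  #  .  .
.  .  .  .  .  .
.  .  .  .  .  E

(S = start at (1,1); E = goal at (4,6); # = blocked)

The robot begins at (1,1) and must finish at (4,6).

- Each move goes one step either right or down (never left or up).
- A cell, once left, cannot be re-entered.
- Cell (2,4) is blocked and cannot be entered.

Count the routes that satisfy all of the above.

A right/down-only route from (1,1) to (4,6) makes exactly 3 down-moves and 5 right-moves in some order.
With no other constraints that would be C(8,3) = 56 routes.
Subtract routes through each blocked cell (inclusion–exclusion for overlaps): − through (2,4): 24 → 32.
That gives 32 routes.

32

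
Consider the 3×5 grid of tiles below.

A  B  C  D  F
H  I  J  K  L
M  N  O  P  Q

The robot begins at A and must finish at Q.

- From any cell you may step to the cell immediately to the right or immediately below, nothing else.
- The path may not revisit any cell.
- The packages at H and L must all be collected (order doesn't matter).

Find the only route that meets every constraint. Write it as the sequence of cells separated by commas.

Moves only go right or down, so the column and row indices never decrease.
Route from A: down 1 to H, right 4 to L, down 1 to Q — 6 moves in all.
Check: all required cells visited.

A, H, I, J, K, L, Q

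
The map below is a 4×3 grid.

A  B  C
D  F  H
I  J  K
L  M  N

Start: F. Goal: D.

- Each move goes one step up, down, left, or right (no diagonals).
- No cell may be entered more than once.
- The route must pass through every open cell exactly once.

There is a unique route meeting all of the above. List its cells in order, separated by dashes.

F - J - I - L - M - N - K - H - C - B - A - D

Need to visit all 12 open cells exactly once, starting at F and ending at D.
Route from F: down to J, left to I, down to L, 2× right (reaching N), 3× up (reaching C), 2× left (reaching A), down to D — 11 moves in all.
Check: all 12 open cells covered.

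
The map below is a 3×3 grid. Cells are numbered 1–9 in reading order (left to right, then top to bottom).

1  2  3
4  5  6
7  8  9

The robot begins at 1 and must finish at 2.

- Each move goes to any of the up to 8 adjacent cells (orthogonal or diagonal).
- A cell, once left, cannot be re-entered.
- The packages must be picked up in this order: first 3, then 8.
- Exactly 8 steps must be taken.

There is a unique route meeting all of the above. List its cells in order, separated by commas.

The waypoints must appear in the order 3, 8, with no cell reused.
Route from 1: down-right 1 to 5, up-right 1 to 3, down 2 to 9, left 2 to 7, up 1 to 4, up-right 1 to 2 — 8 moves in all.
Check: order respected (3 at step 2, 8 at step 5); 8 moves as required.

1, 5, 3, 6, 9, 8, 7, 4, 2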